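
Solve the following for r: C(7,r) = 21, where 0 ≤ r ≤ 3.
C(7,r) is increasing for 0 ≤ r ≤ 3. Stepping up (C(7,r+1) = C(7,r)·(7−r)/(r+1)): C(7,1) = 7, C(7,2) = 21 ✓. So r = 2.
Final answer: 2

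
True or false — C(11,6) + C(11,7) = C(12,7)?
True

Working:
Pascal's identity: LHS = 462 + 330 = 792; RHS = C(12,7) = 792. Both sides agree, so the statement holds.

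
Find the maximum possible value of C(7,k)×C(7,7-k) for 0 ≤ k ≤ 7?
C(7,k)·C(7,7-k) = C(7,k)², maximised at the centre k = 3: C(7,3)² = 1,225.

Answer: 1,225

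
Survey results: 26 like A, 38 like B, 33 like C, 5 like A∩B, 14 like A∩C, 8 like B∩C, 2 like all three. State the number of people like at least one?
72

Explanation: |A∪B∪C| = 26+38+33-5-14-8+2 = 72.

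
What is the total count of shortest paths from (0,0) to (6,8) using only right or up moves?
Choose 6 rights from 14 moves: C(14,6) = 3,003.
Final answer: 3,003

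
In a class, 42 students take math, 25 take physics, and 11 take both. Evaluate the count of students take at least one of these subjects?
|A∪B| = |A|+|B|-|A∩B| = 42+25-11 = 56.
Final answer: 56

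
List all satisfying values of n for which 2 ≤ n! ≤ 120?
2, 3, 4, 5

n! is strictly increasing; 2! = 2 and 5! = 120, so valid n = 2, 3, 4, 5.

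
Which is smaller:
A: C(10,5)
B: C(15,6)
A=C(10,5)=252, B=C(15,6)=5,005.
Final answer: A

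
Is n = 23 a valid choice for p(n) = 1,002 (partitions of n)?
Pentagonal recurrence p(n) = p(n−1) + p(n−2) − p(n−5) − p(n−7) + …: p(23) = p(22) + p(21) − p(18) − p(16) + p(11) + p(8) − p(1) = 1,002 + 792 − 385 − 231 + 56 + 22 − 1 = 1,255, which does not equal 1,002.
Final answer: No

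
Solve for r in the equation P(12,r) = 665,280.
P(12,r) = 12·11·…·(12−r+1), a product of r factors. Multiplying down from 12: 12 = 12; 12·11 = 132; 12·11·10 = 1,320; 12·11·10·9 = 11,880; 12·11·10·9·8 = 95,040; 12·11·10·9·8·7 = 665,280 ✓ (6 factors). So r = 6.
Final answer: 6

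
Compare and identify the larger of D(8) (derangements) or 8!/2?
8!/2

Working:
D(8) = (8-1)·[D(7) + D(6)] = 7·[1,854 + 265] = 14,833; 8!/2 = 40,320/2 = 20,160.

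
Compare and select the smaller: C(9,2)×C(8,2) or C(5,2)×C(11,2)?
C(5,2)×C(11,2)
C(9,2)×C(8,2)=1,008, C(5,2)×C(11,2)=550.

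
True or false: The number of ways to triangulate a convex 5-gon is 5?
Triangulations of a convex 5-gon are counted by the Catalan number C_3: C_3 = C(6,3)/(3+1) = 20/4 = 5.

Answer: True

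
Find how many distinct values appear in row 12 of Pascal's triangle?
7

Reasoning: Row 12 has entries C(12,0)..C(12,12); by symmetry C(12,k)=C(12,12-k), giving 7 distinct values.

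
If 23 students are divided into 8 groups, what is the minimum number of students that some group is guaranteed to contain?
3

Explanation: Pigeonhole: ⌈23/8⌉ = 3.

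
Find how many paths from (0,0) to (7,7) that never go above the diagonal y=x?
429

Solution: Counted by the Catalan number C_7: C_7 = C(14,7)/(7+1) = 3,432/8 = 429.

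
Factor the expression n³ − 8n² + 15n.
n(n − 3)(n − 5)
n³ − 8n² + 15n = n(n² − 8n + 15) = n(n − 3)(n − 5).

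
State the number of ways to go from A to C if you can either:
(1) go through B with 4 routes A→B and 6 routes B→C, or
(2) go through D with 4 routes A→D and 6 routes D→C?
Route via B: 4×6=24. Route via D: 4×6=24. Total: 48.

Answer: 48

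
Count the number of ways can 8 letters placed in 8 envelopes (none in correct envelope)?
14,833

Using D(n) = (n-1)[D(n-1) + D(n-2)]:
D(8) = (8-1) × [D(7) + D(6)]
      = 7 × [1854 + 265]
      = 7 × 2119
      = 14,833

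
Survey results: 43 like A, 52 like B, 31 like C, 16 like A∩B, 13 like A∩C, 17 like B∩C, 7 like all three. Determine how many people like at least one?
87
|A∪B∪C| = 43+52+31-16-13-17+7 = 87.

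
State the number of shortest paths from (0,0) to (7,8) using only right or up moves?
6,435
Choose 7 rights from 15 moves: C(15,7) = 6,435.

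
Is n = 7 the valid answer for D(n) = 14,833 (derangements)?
No

D(7) = (7-1)·[D(6) + D(5)] = 6·[265 + 44] = 1,854, which does not equal 14,833.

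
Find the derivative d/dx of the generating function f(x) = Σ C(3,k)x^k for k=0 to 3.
Σ k·C(3,k)x^(k-1) for k=1 to 3

Solution: Term-by-term differentiation gives Σ k·C(3,k)x^{k-1} for k=1 to 3.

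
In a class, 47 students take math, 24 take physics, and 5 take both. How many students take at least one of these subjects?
66

Reasoning: |A∪B| = |A|+|B|-|A∩B| = 47+24-5 = 66.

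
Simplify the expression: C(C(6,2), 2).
105
C(6,2) = 15, then C(15, 2) = 105.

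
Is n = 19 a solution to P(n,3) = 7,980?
No

Solution: P(19,3) = 19·18·17 = 5,814, which does not equal 7,980.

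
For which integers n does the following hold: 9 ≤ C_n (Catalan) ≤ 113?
C_3=5; C_4=14; C_5=42; C_6=132. So valid n = 4, 5.

Answer: 4, 5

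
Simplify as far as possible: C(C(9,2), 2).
630
C(9,2) = 36, then C(36, 2) = 630.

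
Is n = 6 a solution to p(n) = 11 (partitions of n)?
Pentagonal recurrence p(n) = p(n−1) + p(n−2) − p(n−5) − p(n−7) + …: p(6) = p(5) + p(4) − p(1) = 7 + 5 − 1 = 11, which equals 11.

Answer: Yes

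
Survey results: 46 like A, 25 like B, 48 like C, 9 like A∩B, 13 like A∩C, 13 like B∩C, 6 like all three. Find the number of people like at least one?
90

|A∪B∪C| = 46+25+48-9-13-13+6 = 90.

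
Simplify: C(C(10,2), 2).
990

Working:
C(10,2) = 45, then C(45, 2) = 990.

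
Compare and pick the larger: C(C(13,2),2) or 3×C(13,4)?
C(C(13,2),2)
C(C(13,2),2)=3,003, 3×C(13,4)=2,145.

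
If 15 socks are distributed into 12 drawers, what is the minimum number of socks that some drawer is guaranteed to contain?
Pigeonhole: ⌈15/12⌉ = 2.
Final answer: 2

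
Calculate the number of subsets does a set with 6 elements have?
64
Each element can be included or excluded: 2^6 = 64.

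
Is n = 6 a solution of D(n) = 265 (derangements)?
Yes

Reasoning: D(6) = (6-1)·[D(5) + D(4)] = 5·[44 + 9] = 265, which equals 265.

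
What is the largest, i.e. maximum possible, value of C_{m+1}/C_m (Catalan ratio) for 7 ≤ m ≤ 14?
29/8

Working:
C_{m+1}/C_m = 2(2m+1)/(m+2), which increases with m. Maximum at m = 14: 2·29/16 = 29/8.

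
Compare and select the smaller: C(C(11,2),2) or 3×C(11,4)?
3×C(11,4)

Working:
C(C(11,2),2)=1,485, 3×C(11,4)=990.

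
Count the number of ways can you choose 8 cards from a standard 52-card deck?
C(52,8) = 752,538,150.

Answer: 752,538,150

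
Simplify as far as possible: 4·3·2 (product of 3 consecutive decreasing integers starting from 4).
24

Solution: This is P(4,3) = 4!/(1)! = 24.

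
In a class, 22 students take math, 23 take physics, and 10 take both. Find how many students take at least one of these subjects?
35

Reasoning: |A∪B| = |A|+|B|-|A∩B| = 22+23-10 = 35.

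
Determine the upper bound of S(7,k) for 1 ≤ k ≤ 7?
350

Explanation: Row S(7,k) for k = 1..7 (via S(n,k) = k·S(n−1,k) + S(n−1,k−1)): 1, 63, 301, 350, 140, 21, 1. The row is unimodal; maximum at k = 4: 350.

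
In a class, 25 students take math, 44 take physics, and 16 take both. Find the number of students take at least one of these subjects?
53

Solution: |A∪B| = |A|+|B|-|A∩B| = 25+44-16 = 53.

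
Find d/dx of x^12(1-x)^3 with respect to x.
12x^11(1-x)^3 - 3x^12(1-x)^2

Reasoning: Product rule: 12x^{11}(1-x)^{3} + x^12·(-3)(1-x)^{2}.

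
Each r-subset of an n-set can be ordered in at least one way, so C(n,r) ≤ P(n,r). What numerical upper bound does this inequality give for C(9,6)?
60,480

Reasoning: P(9,6) = 9·8·7·6·5·4 = 60,480, so C(9,6) ≤ 60,480. (The bound is loose by a factor of 6! = 720: C(9,6) = 60,480/720 = 84.)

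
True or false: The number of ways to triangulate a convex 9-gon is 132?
False

Reasoning: Triangulations of a convex 9-gon are counted by the Catalan number C_7: C_7 = C(14,7)/(7+1) = 3,432/8 = 429.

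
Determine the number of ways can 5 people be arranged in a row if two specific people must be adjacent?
48

Explanation: Treat pair as unit: (5-1)! arrangements × 2 internal orders = 48.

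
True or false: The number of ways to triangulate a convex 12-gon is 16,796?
True

Working:
Triangulations of a convex 12-gon are counted by the Catalan number C_10: C_10 = C(20,10)/(10+1) = 184,756/11 = 16,796.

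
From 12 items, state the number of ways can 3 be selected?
220

Working:
C(12,3) = 12! / (3! × (12-3)!)
         = 12! / (3! × 9!)
         = 220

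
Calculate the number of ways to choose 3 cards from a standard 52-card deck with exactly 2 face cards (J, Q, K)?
2,640
12 face cards and 40 non-face cards: C(12,2) × C(40,1) = 66 × 40 = 2,640.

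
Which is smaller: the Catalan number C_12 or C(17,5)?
C(17,5)

Reasoning: C_12 = C(24,12)/(12+1) = 2,704,156/13 = 208,012; C(17,5) = 6,188.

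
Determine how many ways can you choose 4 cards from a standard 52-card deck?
270,725

Solution: C(52,4) = 270,725.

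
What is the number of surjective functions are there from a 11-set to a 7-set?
322,494,480

Explanation: Onto functions = 7! × S(11,7)
First compute S(11,7) via recurrence:
Using the Stirling recurrence: S(n,k) = k·S(n-1,k) + S(n-1,k-1)
S(11,7) = 7·S(10,7) + S(10,6)
         = 7·5880 + 22827
         = 41160 + 22827
         = 63,987
Then: 5040 × 63987 = 322,494,480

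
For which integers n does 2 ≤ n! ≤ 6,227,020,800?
2, 3, 4, 5, 6, 7, 8, 9, 10, 11, 12, 13

n! is strictly increasing; 2! = 2 and 13! = 6,227,020,800, so valid n = 2, 3, 4, 5, 6, 7, 8, 9, 10, 11, 12, 13.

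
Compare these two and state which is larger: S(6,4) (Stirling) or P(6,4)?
S(6,4) = 4·S(5,4) + S(5,3) = 4·10 + 25 = 65; P(6,4) = 360.

Answer: P(6,4)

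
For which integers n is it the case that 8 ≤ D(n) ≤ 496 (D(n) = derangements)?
4, 5, 6

Solution: Using D(n) = (n−1)[D(n−1) + D(n−2)] with D(1)=0, D(2)=1: D(3)=2; D(4)=9; D(5)=44; D(6)=265; D(7)=1,854. So valid n = 4, 5, 6.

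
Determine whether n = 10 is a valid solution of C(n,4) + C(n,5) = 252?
No

Solution: C(10,4) + C(10,5) = 210 + 252 = 462, which does not equal 252.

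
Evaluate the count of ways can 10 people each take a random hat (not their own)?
Using D(n) = (n-1)[D(n-1) + D(n-2)]:
D(10) = (10-1) × [D(9) + D(8)]
      = 9 × [133496 + 14833]
      = 9 × 148329
      = 1,334,961
Final answer: 1,334,961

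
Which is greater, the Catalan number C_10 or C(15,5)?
C_10

Working:
C_10 = C(20,10)/(10+1) = 184,756/11 = 16,796; C(15,5) = 3,003.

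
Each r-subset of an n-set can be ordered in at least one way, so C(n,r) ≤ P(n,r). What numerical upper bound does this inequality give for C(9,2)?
72

Reasoning: P(9,2) = 9·8 = 72, so C(9,2) ≤ 72. (The bound is loose by a factor of 2! = 2: C(9,2) = 72/2 = 36.)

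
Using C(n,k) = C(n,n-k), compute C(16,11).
4,368

C(16,11) = C(16,5) = 4,368.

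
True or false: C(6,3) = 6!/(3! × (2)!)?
The correct denominator is 3!×3!, giving C(6,3) = 20; the stated RHS is 6!/(3!×2!) = 60 ≠ 20, so the statement does not hold.
Final answer: False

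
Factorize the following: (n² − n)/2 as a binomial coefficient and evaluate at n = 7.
C(n,2); C(7,2) = 21

Solution: (n² − n)/2 = n(n−1)/2 = C(n,2). At n = 7: C(7,2) = 21.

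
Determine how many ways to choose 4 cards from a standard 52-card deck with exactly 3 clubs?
11,154

Working:
13 clubs and 39 non-clubs: C(13,3) × C(39,1) = 286 × 39 = 11,154.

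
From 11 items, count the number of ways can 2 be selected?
C(11,2) = 11! / (2! × (11-2)!)
         = 11! / (2! × 9!)
         = 55
Final answer: 55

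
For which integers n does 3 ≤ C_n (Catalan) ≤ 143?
3, 4, 5, 6

Reasoning: C_2=2; C_3=5; C_4=14; C_5=42; C_6=132; C_7=429. So valid n = 3, 4, 5, 6.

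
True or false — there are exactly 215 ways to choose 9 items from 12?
False

Explanation: C(12,9) = 220 ≠ 215.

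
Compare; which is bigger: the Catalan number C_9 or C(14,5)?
C_9

Solution: C_9 = C(18,9)/(9+1) = 48,620/10 = 4,862; C(14,5) = 2,002.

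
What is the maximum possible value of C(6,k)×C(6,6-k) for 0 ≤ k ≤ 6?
400

Solution: C(6,k)·C(6,6-k) = C(6,k)², maximised at the centre k = 3: C(6,3)² = 400.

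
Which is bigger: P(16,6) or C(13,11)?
P(16,6)

Solution: P(16,6)=5,765,760, C(13,11)=78.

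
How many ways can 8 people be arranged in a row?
Arrangements of 8 distinct objects: 8! = 40,320.
Final answer: 40,320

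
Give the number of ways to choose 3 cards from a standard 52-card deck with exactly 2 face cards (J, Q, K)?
12 face cards and 40 non-face cards: C(12,2) × C(40,1) = 66 × 40 = 2,640.

Answer: 2,640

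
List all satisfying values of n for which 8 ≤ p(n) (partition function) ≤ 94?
6, 7, 8, 9, 10, 11, 12
Tabulating p(n) via p(n) = p(n−1) + p(n−2) − p(n−5) − p(n−7) + …: p(5)=7; p(6)=11; p(7)=15; p(8)=22; p(9)=30; p(10)=42; p(11)=56; p(12)=77; p(13)=101. So valid n = 6, 7, 8, 9, 10, 11, 12.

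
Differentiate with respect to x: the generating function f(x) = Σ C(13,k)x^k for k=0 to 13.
Σ k·C(13,k)x^(k-1) for k=1 to 13

Reasoning: Term-by-term differentiation gives Σ k·C(13,k)x^{k-1} for k=1 to 13.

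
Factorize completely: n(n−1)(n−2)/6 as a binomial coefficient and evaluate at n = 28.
C(n,3); C(28,3) = 3,276

Solution: n(n−1)(n−2)/6 = n!/(3!(n−3)!) = C(n,3). At n = 28: C(28,3) = 3,276.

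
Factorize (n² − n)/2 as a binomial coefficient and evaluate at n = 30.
(n² − n)/2 = n(n−1)/2 = C(n,2). At n = 30: C(30,2) = 435.
Final answer: C(n,2); C(30,2) = 435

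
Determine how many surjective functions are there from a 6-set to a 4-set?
1,560
Onto functions = 4! × S(6,4)
First compute S(6,4) via recurrence:
Using the Stirling recurrence: S(n,k) = k·S(n-1,k) + S(n-1,k-1)
S(6,4) = 4·S(5,4) + S(5,3)
         = 4·10 + 25
         = 40 + 25
         = 65
Then: 24 × 65 = 1,560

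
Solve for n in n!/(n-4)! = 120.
n!/(n-4)! = n×(n-1)×(n-2)×(n-3), a product of 4 consecutive integers ≈ (n−1.5)^4. 120^(1/4) + 1.5 ≈ 4.8; check n = 5: 5×4×3×2 = 120 ✓. So n = 5.

Answer: 5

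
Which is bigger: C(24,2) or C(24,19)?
C(24,19)

Reasoning: C(24,2)=276, C(24,19)=42,504.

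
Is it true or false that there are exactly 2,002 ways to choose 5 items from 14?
True

Reasoning: C(14,5) = 2,002.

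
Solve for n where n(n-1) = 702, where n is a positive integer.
27

Working:
n² − n − 702 = 0, so n = (1 ± √(1 + 4·702))/2 = (1 ± √2,809)/2 = (1 ± 53)/2, i.e. n = 27 or n = -26. Taking the positive root, n = 27 (check: 27×26 = 702).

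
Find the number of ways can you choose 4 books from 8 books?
70

Working:
C(8,4) = 8! / (4! × (8-4)!)
         = 8! / (4! × 4!)
         = 70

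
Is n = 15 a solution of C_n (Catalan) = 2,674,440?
No

Reasoning: C_15 = C(30,15)/(15+1) = 155,117,520/16 = 9,694,845, which does not equal 2,674,440.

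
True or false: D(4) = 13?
False

Reasoning: Derangements of 4 elements: D(4) = (4-1)·[D(3) + D(2)] = 3·[2 + 1] = 9.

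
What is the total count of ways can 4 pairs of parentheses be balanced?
14

Working:
Using the Catalan number formula: C_n = C(2n, n) / (n+1)
C_4 = C(8, 4) / (4+1)
     = 70 / 5
     = 14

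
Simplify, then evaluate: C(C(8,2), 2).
378

Reasoning: C(8,2) = 28, then C(28, 2) = 378.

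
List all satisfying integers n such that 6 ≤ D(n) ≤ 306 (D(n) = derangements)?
4, 5, 6

Using D(n) = (n−1)[D(n−1) + D(n−2)] with D(1)=0, D(2)=1: D(3)=2; D(4)=9; D(5)=44; D(6)=265; D(7)=1,854. So valid n = 4, 5, 6.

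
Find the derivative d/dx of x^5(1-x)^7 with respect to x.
Product rule: 5x^{4}(1-x)^{7} + x^5·(-7)(1-x)^{6}.
Final answer: 5x^4(1-x)^7 - 7x^5(1-x)^6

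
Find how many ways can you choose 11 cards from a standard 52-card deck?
C(52,11) = 60,403,728,840.

Answer: 60,403,728,840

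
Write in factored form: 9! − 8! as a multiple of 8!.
8 × 8! = 322,560

Working:
9! − 8! = 9·8! − 8! = (9 − 1)·8! = 8 × 8! = 322,560.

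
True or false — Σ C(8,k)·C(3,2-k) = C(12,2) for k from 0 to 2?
False

Reasoning: Vandermonde's identity gives C(11,2) = 55; RHS C(12,2) = 66.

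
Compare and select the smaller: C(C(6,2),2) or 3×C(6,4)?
C(C(6,2),2)=105, 3×C(6,4)=45.

Answer: 3×C(6,4)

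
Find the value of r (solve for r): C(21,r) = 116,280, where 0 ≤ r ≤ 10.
C(21,r) is increasing for 0 ≤ r ≤ 10. Stepping up (C(21,r+1) = C(21,r)·(21−r)/(r+1)): C(21,1) = 21, C(21,2) = 210, C(21,3) = 1,330, C(21,4) = 5,985, C(21,5) = 20,349, C(21,6) = 54,264, C(21,7) = 116,280 ✓. So r = 7.

Answer: 7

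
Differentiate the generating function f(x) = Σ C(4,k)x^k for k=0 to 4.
Σ k·C(4,k)x^(k-1) for k=1 to 4

Explanation: Term-by-term differentiation gives Σ k·C(4,k)x^{k-1} for k=1 to 4.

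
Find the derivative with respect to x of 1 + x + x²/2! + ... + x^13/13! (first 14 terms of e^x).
Differentiating term by term gives the first 13 terms of e^x.

Answer: 1 + x + x²/2! + ... + x^12/12!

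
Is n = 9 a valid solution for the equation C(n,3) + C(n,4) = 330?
No
C(9,3) + C(9,4) = 84 + 126 = 210, which does not equal 330.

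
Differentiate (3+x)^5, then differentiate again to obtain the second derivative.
20(3+x)^3
First derivative: 5(3+x)^{4}. Second derivative: 5·4·(3+x)^{3} = 20(3+x)^{3}.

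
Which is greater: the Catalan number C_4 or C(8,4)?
C(8,4)
C_4 = C(8,4)/(4+1) = 70/5 = 14; C(8,4) = 70.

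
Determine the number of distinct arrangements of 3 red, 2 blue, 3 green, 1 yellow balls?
5,040

Explanation: Multinomial: 9!/(3! × 2! × 3! × 1!) = 5,040.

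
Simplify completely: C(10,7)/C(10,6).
4/7

Reasoning: C(n,k+1)/C(n,k) = (n−k)/(k+1). Here (10−6)/(6+1) = 4/7 = 4/7.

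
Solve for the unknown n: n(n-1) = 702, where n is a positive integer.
27

Solution: n² − n − 702 = 0, so n = (1 ± √(1 + 4·702))/2 = (1 ± √2,809)/2 = (1 ± 53)/2, i.e. n = 27 or n = -26. Taking the positive root, n = 27 (check: 27×26 = 702).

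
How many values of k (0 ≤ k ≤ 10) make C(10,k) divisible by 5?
8

Working:
Checking C(10,k) mod 5 for k = 0..10: divisible at k = 1, 2, 3, 4, 6, 7, 8, 9. That's 8 values.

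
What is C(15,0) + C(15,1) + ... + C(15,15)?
32,768

Solution: Sum of binomial coefficients = 2^15 = 32,768.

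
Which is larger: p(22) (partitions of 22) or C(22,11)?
Pentagonal recurrence p(n) = p(n−1) + p(n−2) − p(n−5) − p(n−7) + …: p(22) = p(21) + p(20) − p(17) − p(15) + p(10) + p(7) − p(0) = 792 + 627 − 297 − 176 + 42 + 15 − 1 = 1,002; C(22,11) = 705,432.

Answer: C(22,11)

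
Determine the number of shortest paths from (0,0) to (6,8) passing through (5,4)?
630

Working:
To (5,4): C(9,5)=126. From there: C(5,1)=5. Total: 630.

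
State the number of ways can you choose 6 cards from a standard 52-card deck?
20,358,520

Solution: C(52,6) = 20,358,520.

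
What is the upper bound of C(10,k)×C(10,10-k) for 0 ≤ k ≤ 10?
63,504

Reasoning: C(10,k)·C(10,10-k) = C(10,k)², maximised at the centre k = 5: C(10,5)² = 63,504.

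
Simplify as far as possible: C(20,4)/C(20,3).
C(n,k+1)/C(n,k) = (n−k)/(k+1). Here (20−3)/(3+1) = 17/4 = 17/4.
Final answer: 17/4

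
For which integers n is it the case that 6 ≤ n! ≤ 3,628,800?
3, 4, 5, 6, 7, 8, 9, 10

Working:
n! is strictly increasing; 3! = 6 and 10! = 3,628,800, so valid n = 3, 4, 5, 6, 7, 8, 9, 10.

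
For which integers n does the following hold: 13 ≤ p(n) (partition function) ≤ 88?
7, 8, 9, 10, 11, 12

Reasoning: Tabulating p(n) via p(n) = p(n−1) + p(n−2) − p(n−5) − p(n−7) + …: p(6)=11; p(7)=15; p(8)=22; p(9)=30; p(10)=42; p(11)=56; p(12)=77; p(13)=101. So valid n = 7, 8, 9, 10, 11, 12.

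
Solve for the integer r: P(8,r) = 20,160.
6
P(8,r) = 8·7·…·(8−r+1), a product of r factors. Multiplying down from 8: 8 = 8; 8·7 = 56; 8·7·6 = 336; 8·7·6·5 = 1,680; 8·7·6·5·4 = 6,720; 8·7·6·5·4·3 = 20,160 ✓ (6 factors). So r = 6.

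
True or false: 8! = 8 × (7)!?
True

By definition n! = n × (n-1)!, so 8! = 8 × 7!.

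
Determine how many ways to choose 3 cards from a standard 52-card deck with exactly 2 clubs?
3,042
13 clubs and 39 non-clubs: C(13,2) × C(39,1) = 78 × 39 = 3,042.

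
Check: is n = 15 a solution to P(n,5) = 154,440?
No

Working:
P(15,5) = 15·14·13·12·11 = 360,360, which does not equal 154,440.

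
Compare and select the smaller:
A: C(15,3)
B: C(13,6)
A

Reasoning: A=C(15,3)=455, B=C(13,6)=1,716.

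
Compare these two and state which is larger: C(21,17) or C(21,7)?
C(21,7)

Explanation: C(21,17)=5,985, C(21,7)=116,280.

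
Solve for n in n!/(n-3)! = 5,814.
n!/(n-3)! = n×(n-1)×(n-2), a product of 3 consecutive integers ≈ (n−1)^3. 5,814^(1/3) + 1 ≈ 19.0; check n = 19: 19×18×17 = 5,814 ✓. So n = 19.

Answer: 19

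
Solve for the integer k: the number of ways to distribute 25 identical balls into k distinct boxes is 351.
3

Working:
Stars and bars: the count is C(25+k−1, k−1), increasing in k. k=2: C(26,1) = 26, k=3: C(27,2) = 351 ✓. So k = 3.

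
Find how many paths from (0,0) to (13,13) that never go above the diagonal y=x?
742,900

Working:
Counted by the Catalan number C_13: C_13 = C(26,13)/(13+1) = 10,400,600/14 = 742,900.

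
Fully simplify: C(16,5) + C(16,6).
12,376

Reasoning: By Pascal's identity: C(17,6) = 12,376.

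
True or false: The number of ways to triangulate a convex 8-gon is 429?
False
Triangulations of a convex 8-gon are counted by the Catalan number C_6: C_6 = C(12,6)/(6+1) = 924/7 = 132.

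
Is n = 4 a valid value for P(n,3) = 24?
Yes

Working:
P(4,3) = 4·3·2 = 24, which equals 24.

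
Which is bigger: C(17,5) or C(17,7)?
C(17,7)
C(17,5)=6,188, C(17,7)=19,448.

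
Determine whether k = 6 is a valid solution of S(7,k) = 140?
No

Reasoning: S(7,6) = 6·S(6,6) + S(6,5) = 6·1 + 15 = 21, which does not equal 140.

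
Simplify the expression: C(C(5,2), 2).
45

C(5,2) = 10, then C(10, 2) = 45.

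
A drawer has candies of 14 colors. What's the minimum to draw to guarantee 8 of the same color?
Worst case: 7 of each = 98. One more: 99.
Final answer: 99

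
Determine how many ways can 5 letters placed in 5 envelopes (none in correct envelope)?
44

Reasoning: Using D(n) = (n-1)[D(n-1) + D(n-2)]:
D(5) = (5-1) × [D(4) + D(3)]
      = 4 × [9 + 2]
      = 4 × 11
      = 44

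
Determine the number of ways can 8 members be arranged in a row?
Arrangements of 8 distinct objects: 8! = 40,320.

Answer: 40,320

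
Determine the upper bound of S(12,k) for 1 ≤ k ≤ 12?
1,379,400

Row S(12,k) for k = 1..12 (via S(n,k) = k·S(n−1,k) + S(n−1,k−1)): 1, 2,047, 86,526, 611,501, 1,379,400, 1,323,652, 627,396, 159,027, 22,275, 1,705, 66, 1. The row is unimodal; maximum at k = 5: 1,379,400.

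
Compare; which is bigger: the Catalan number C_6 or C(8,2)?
C_6

Explanation: C_6 = C(12,6)/(6+1) = 924/7 = 132; C(8,2) = 28.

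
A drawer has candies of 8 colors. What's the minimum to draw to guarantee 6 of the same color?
41

Solution: Worst case: 5 of each = 40. One more: 41.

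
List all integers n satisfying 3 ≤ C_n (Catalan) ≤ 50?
3, 4, 5

Solution: C_2=2; C_3=5; C_4=14; C_5=42; C_6=132. So valid n = 3, 4, 5.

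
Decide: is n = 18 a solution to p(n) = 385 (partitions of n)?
Yes

Explanation: Pentagonal recurrence p(n) = p(n−1) + p(n−2) − p(n−5) − p(n−7) + …: p(18) = p(17) + p(16) − p(13) − p(11) + p(6) + p(3) = 297 + 231 − 101 − 56 + 11 + 3 = 385, which equals 385.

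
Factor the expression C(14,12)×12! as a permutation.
C(14,12)×12! = [14!/(12!(2)!)]×12! = 14!/(2)! = P(14,12) = 43,589,145,600.
Final answer: P(14,12)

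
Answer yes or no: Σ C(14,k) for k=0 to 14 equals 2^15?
No
Binomial theorem: Σ C(14,k) = (1+1)^14 = 2^14 = 16,384; RHS 2^15 = 32,768.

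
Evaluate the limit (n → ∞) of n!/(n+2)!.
0

n!/(n+2)! = 1/[(n+1)(n+2)] → 0 as n → ∞.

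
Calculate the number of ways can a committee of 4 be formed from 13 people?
715
C(13,4) = 13! / (4! × (13-4)!)
         = 13! / (4! × 9!)
         = 715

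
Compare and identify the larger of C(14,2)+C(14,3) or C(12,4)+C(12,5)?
C(12,4)+C(12,5)

Reasoning: First=455, Second=1,287.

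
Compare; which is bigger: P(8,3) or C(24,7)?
C(24,7)

Explanation: P(8,3)=336, C(24,7)=346,104.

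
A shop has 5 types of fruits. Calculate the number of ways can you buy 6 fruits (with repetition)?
210

Solution: Stars and bars: C(6+5-1, 6) = C(10, 6) = 210.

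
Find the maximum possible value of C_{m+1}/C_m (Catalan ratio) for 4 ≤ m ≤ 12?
25/7

Working:
C_{m+1}/C_m = 2(2m+1)/(m+2), which increases with m. Maximum at m = 12: 2·25/14 = 25/7.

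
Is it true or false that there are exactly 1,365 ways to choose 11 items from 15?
True

Explanation: C(15,11) = 1,365.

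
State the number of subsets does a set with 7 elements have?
128

Reasoning: Each element can be included or excluded: 2^7 = 128.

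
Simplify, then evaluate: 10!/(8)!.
90

Explanation: This equals 10×9 = 90.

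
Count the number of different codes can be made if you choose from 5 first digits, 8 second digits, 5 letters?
200

Reasoning: By the multiplication principle: 5 × 8 × 5 = 200.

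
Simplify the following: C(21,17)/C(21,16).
5/17

Explanation: C(n,k+1)/C(n,k) = (n−k)/(k+1). Here (21−16)/(16+1) = 5/17 = 5/17.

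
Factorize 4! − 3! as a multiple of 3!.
3 × 3! = 18

4! − 3! = 4·3! − 3! = (4 − 1)·3! = 3 × 3! = 18.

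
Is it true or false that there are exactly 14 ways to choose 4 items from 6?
False

Solution: C(6,4) = 15 ≠ 14.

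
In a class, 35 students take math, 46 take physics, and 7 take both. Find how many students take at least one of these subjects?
74

Working:
|A∪B| = |A|+|B|-|A∩B| = 35+46-7 = 74.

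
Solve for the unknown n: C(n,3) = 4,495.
31

C(n,3) = n(n−1)(n−2)/3! is increasing in n, and n(n−1)(n−2) = 3!·4,495 = 26,970 ≈ (n−1)^3 gives n ≈ 31.0. Check: C(29,3) = 3,654, C(30,3) = 4,060, C(31,3) = 4,495 ✓. So n = 31.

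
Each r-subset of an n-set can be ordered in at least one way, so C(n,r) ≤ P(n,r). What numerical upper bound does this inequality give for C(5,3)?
P(5,3) = 5·4·3 = 60, so C(5,3) ≤ 60. (The bound is loose by a factor of 3! = 6: C(5,3) = 60/6 = 10.)
Final answer: 60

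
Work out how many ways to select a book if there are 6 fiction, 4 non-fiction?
By the addition principle: 6 + 4 = 10.
Final answer: 10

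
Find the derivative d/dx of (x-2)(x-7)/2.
(2x - 9)/2

d/dx[(x-2)(x-7)] = (x-7) + (x-2) = 2x - 9. Dividing by 2 gives (2x - 9)/2.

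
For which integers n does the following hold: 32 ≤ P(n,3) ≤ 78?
P(4,3)=24; P(5,3)=60; P(6,3)=120. So valid n = 5.
Final answer: 5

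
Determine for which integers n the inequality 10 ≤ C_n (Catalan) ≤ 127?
4, 5

C_3=5; C_4=14; C_5=42; C_6=132. So valid n = 4, 5.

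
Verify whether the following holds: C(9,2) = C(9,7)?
True

Explanation: Symmetry C(n,k) = C(n,n-k): C(9,2) = 36 and C(9,7) = 36. Both sides agree, so the statement holds.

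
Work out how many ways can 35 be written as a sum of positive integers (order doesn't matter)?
Pentagonal recurrence p(n) = p(n−1) + p(n−2) − p(n−5) − p(n−7) + …: p(35) = p(34) + p(33) − p(30) − p(28) + p(23) + p(20) − p(13) − p(9) + p(0) = 12,310 + 10,143 − 5,604 − 3,718 + 1,255 + 627 − 101 − 30 + 1 = 14,883.

Answer: 14,883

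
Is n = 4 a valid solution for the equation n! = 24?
Yes

Explanation: 4! = 4·3! = 4·6 = 24, which equals 24.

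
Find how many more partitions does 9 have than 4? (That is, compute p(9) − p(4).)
Pentagonal recurrence p(n) = p(n−1) + p(n−2) − p(n−5) − p(n−7) + …: p(9) = p(8) + p(7) − p(4) − p(2) = 22 + 15 − 5 − 2 = 30.
p(4) = p(3) + p(2) = 3 + 2 = 5.
Difference = 30 − 5 = 25.
Final answer: 25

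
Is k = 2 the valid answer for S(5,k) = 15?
Yes

Explanation: S(5,2) = 2·S(4,2) + S(4,1) = 2·7 + 1 = 15, which equals 15.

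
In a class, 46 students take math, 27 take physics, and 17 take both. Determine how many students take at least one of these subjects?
56
|A∪B| = |A|+|B|-|A∩B| = 46+27-17 = 56.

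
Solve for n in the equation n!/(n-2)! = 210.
15

Working:
n!/(n-2)! = n×(n-1), a product of 2 consecutive integers ≈ (n−0.5)^2. 210^(1/2) + 0.5 ≈ 15.0; check n = 15: 15×14 = 210 ✓. So n = 15.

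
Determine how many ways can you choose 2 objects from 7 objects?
21

Solution: C(7,2) = 7! / (2! × (7-2)!)
         = 7! / (2! × 5!)
         = 21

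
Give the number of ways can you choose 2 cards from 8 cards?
28

Explanation: C(8,2) = 8! / (2! × (8-2)!)
         = 8! / (2! × 6!)
         = 28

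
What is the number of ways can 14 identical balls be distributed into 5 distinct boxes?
3,060

Explanation: C(14+5-1, 5-1) = C(18, 4) = 3,060.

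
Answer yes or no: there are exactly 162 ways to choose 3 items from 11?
No

Solution: C(11,3) = 165 ≠ 162.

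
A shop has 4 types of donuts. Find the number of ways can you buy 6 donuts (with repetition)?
84

Working:
Stars and bars: C(6+4-1, 6) = C(9, 6) = 84.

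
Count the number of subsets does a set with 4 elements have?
16

Working:
Each element can be included or excluded: 2^4 = 16.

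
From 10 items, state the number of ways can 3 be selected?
120

Reasoning: C(10,3) = 10! / (3! × (10-3)!)
         = 10! / (3! × 7!)
         = 120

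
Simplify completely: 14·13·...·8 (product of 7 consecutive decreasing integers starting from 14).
17,297,280

Explanation: This is P(14,7) = 14!/(7)! = 17,297,280.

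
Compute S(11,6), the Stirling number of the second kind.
179,487
Using the Stirling recurrence: S(n,k) = k·S(n-1,k) + S(n-1,k-1)
S(11,6) = 6·S(10,6) + S(10,5)
         = 6·22827 + 42525
         = 136962 + 42525
         = 179,487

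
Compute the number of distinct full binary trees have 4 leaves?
Using the Catalan number formula: C_n = C(2n, n) / (n+1)
C_3 = C(6, 3) / (3+1)
     = 20 / 4
     = 5
Final answer: 5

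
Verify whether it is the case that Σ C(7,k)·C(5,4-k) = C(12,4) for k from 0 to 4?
True

Vandermonde's identity gives C(12,4) = 495; RHS C(12,4) = 495.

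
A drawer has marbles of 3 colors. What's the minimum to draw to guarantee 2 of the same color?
4

Reasoning: Worst case: 1 of each = 3. One more: 4.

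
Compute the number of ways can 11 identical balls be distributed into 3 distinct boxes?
78

Solution: C(11+3-1, 3-1) = C(13, 2) = 78.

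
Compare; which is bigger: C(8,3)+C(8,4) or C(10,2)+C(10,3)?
First=126, Second=165.

Answer: C(10,2)+C(10,3)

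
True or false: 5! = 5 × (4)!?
True

Working:
By definition n! = n × (n-1)!, so 5! = 5 × 4!.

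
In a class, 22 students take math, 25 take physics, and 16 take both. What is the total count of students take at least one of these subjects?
31

Working:
|A∪B| = |A|+|B|-|A∩B| = 22+25-16 = 31.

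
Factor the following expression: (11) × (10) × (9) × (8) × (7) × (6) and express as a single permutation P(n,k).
P(11,6) = 11!/(5)!

Explanation: Product of 6 consecutive descending integers starting at 11: P(11,6) = 11!/5! = 332,640.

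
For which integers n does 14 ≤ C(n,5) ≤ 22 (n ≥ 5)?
C(6,5)=6; C(7,5)=21; C(8,5)=56. So valid n = 7.
Final answer: 7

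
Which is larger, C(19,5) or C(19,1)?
C(19,5)

Solution: C(19,5)=11,628, C(19,1)=19.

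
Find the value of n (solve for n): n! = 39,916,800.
11

n! is strictly increasing. 9! = 362,880, 10! = 3,628,800, 11! = 39,916,800 ✓. So n = 11.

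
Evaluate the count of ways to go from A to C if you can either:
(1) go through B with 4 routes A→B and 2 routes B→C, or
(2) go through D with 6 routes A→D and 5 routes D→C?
38

Route via B: 4×2=8. Route via D: 6×5=30. Total: 38.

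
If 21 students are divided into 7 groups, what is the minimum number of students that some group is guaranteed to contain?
Pigeonhole: ⌈21/7⌉ = 3.
Final answer: 3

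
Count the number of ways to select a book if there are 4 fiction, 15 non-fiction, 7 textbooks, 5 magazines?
31

Explanation: By the addition principle: 4 + 15 + 7 + 5 = 31.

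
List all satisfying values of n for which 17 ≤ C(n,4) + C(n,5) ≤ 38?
6

Solution: C(5,4)+C(5,5)=6; C(6,4)+C(6,5)=21; C(7,4)+C(7,5)=56. So valid n = 6.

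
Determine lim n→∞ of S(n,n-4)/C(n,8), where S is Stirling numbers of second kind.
105

The leading term of S(n,n-4) as a polynomial in n is (7)!!·C(n,8), so the ratio → (7)!! = 105.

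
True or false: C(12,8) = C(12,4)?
True

Solution: Symmetry C(n,k) = C(n,n-k): C(12,8) = 495 and C(12,4) = 495. Both sides agree, so the statement holds.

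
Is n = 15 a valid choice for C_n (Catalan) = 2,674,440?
No

Explanation: C_15 = C(30,15)/(15+1) = 155,117,520/16 = 9,694,845, which does not equal 2,674,440.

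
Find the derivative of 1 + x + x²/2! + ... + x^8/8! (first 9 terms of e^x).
1 + x + x²/2! + ... + x^7/7!

Explanation: Differentiating term by term gives the first 8 terms of e^x.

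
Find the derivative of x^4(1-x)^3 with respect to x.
Product rule: 4x^{3}(1-x)^{3} + x^4·(-3)(1-x)^{2}.

Answer: 4x^3(1-x)^3 - 3x^4(1-x)^2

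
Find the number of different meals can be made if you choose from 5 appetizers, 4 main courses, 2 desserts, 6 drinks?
By the multiplication principle: 5 × 4 × 2 × 6 = 240.

Answer: 240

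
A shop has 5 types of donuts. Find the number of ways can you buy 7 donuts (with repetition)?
330

Working:
Stars and bars: C(7+5-1, 7) = C(11, 7) = 330.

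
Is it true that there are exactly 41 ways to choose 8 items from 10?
C(10,8) = 45 ≠ 41.

Answer: False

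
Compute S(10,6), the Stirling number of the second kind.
22,827

Reasoning: Using the Stirling recurrence: S(n,k) = k·S(n-1,k) + S(n-1,k-1)
S(10,6) = 6·S(9,6) + S(9,5)
         = 6·2646 + 6951
         = 15876 + 6951
         = 22,827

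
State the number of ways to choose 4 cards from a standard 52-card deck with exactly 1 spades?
13 spades and 39 non-spades: C(13,1) × C(39,3) = 13 × 9139 = 118,807.

Answer: 118,807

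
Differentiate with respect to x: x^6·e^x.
(6x^5 + x^6)e^x

Working:
Product rule: d/dx[x^6]·e^x + x^6·d/dx[e^x] = 6x^{5}e^x + x^6e^x.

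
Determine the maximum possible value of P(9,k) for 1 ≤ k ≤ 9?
362,880
P(9,k) increases in k, so maximum at k = 9: 9! = 362,880.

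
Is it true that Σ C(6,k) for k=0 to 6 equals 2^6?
True

Solution: Binomial theorem: Σ C(6,k) = (1+1)^6 = 2^6 = 64; RHS 2^6 = 64.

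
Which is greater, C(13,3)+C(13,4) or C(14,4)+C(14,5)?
C(14,4)+C(14,5)

Reasoning: First=1,001, Second=3,003.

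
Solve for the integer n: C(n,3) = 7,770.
37

C(n,3) = n(n−1)(n−2)/3! is increasing in n, and n(n−1)(n−2) = 3!·7,770 = 46,620 ≈ (n−1)^3 gives n ≈ 37.0. Check: C(35,3) = 6,545, C(36,3) = 7,140, C(37,3) = 7,770 ✓. So n = 37.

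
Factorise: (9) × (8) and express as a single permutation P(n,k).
P(9,2) = 9!/(7)!

Working:
Product of 2 consecutive descending integers starting at 9: P(9,2) = 9!/7! = 72.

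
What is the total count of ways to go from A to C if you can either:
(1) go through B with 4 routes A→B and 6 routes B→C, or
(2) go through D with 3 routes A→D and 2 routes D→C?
Route via B: 4×6=24. Route via D: 3×2=6. Total: 30.

Answer: 30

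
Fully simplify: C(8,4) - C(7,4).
35

C(8,4) - C(7,4) = C(7,3) = 35.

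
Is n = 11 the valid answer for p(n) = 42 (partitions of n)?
No

Solution: Pentagonal recurrence p(n) = p(n−1) + p(n−2) − p(n−5) − p(n−7) + …: p(11) = p(10) + p(9) − p(6) − p(4) = 42 + 30 − 11 − 5 = 56, which does not equal 42.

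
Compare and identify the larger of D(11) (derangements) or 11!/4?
D(11)

Explanation: D(11) = (11-1)·[D(10) + D(9)] = 10·[1,334,961 + 133,496] = 14,684,570; 11!/4 = 39,916,800/4 = 9,979,200.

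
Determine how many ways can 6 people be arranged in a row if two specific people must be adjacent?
Treat pair as unit: (6-1)! arrangements × 2 internal orders = 240.

Answer: 240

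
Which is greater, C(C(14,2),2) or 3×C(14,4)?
C(C(14,2),2)

Working:
C(C(14,2),2)=4,095, 3×C(14,4)=3,003.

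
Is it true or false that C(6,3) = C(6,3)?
True

Solution: Symmetry C(n,k) = C(n,n-k): C(6,3) = 20 and C(6,3) = 20. Both sides agree, so the statement holds.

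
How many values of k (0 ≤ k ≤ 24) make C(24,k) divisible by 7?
Checking C(24,k) mod 7 for k = 0..24: divisible at k = 4, 5, 6, 11, 12, 13, 18, 19, 20. That's 9 values.

Answer: 9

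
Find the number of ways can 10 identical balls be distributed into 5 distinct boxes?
C(10+5-1, 5-1) = C(14, 4) = 1,001.
Final answer: 1,001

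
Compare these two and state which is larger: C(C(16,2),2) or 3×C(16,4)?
C(C(16,2),2)

Reasoning: C(C(16,2),2)=7,140, 3×C(16,4)=5,460.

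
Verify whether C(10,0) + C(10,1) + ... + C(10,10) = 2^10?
True

Solution: Binomial theorem with x = y = 1: Σ C(10,i) = (1+1)^10 = 2^10 = 1,024. The statement holds.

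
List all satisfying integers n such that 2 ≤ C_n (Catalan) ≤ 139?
C_1=1; C_2=2; C_3=5; C_4=14; C_5=42; C_6=132; C_7=429. So valid n = 2, 3, 4, 5, 6.

Answer: 2, 3, 4, 5, 6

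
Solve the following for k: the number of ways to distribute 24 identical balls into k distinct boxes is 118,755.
6

Reasoning: Stars and bars: the count is C(24+k−1, k−1), increasing in k. k=4: C(27,3) = 2,925, k=5: C(28,4) = 20,475, k=6: C(29,5) = 118,755 ✓. So k = 6.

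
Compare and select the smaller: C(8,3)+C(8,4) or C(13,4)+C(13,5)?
C(8,3)+C(8,4)

Solution: First=126, Second=2,002.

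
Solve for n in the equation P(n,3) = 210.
7

P(n,3) = n(n−1)(n−2) is increasing in n; n(n−1)(n−2) ≈ (n−1)^3 = 210 gives n ≈ 6.9. Check: P(5,3) = 60, P(6,3) = 120, P(7,3) = 210 ✓. So n = 7.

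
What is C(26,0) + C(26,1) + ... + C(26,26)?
67,108,864

Working:
Sum of binomial coefficients = 2^26 = 67,108,864.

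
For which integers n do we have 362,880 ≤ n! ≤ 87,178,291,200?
9, 10, 11, 12, 13, 14

Reasoning: n! is strictly increasing; 9! = 362,880 and 14! = 87,178,291,200, so valid n = 9, 10, 11, 12, 13, 14.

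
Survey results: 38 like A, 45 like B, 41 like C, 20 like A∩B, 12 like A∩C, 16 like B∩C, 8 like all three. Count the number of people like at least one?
84

Reasoning: |A∪B∪C| = 38+45+41-20-12-16+8 = 84.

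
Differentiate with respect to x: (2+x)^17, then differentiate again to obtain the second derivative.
First derivative: 17(2+x)^{16}. Second derivative: 17·16·(2+x)^{15} = 272(2+x)^{15}.

Answer: 272(2+x)^15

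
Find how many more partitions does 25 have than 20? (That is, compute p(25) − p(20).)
1,331

Solution: Pentagonal recurrence p(n) = p(n−1) + p(n−2) − p(n−5) − p(n−7) + …: p(25) = p(24) + p(23) − p(20) − p(18) + p(13) + p(10) − p(3) = 1,575 + 1,255 − 627 − 385 + 101 + 42 − 3 = 1,958.
p(20) = p(19) + p(18) − p(15) − p(13) + p(8) + p(5) = 490 + 385 − 176 − 101 + 22 + 7 = 627.
Difference = 1,958 − 627 = 1,331.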